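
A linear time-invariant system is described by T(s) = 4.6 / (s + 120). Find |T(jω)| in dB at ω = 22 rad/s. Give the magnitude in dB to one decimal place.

|j22 + 120| = √(22² + 120²) = 122
|T(j22)| = 4.6 / 122 = 0.037705
20 log₁₀(0.037705) = -28.47 dB

-28.5 dB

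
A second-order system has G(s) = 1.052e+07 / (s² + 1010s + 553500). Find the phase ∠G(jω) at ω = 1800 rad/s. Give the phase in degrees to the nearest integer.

∠[(j1800)² + 1010(j1800) + 553500] = ∠[-2.6865e+06 + j1.818e+06] = 145.91°
∠G(j1800) = −145.91° = -145.91°

-146°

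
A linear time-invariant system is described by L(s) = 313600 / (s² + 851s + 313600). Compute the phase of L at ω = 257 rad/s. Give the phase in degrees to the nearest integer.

-41°

∠[(j257)² + 851(j257) + 313600] = ∠[2.4755e+05 + j2.1871e+05] = 41.46°
∠L(j257) = −41.46° = -41.46°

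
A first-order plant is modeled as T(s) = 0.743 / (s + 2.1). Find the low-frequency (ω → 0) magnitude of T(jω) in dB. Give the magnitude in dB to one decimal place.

-9.0 dB

T(0) = 0.743 / 2.1 = 0.35381
20 log₁₀(0.35381) = -9.02 dB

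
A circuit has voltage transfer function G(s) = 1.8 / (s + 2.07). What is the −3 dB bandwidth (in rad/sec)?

For a single-pole low-pass, the −3 dB point is at the pole: ω = 2.07 rad/sec.

2.07 rad/sec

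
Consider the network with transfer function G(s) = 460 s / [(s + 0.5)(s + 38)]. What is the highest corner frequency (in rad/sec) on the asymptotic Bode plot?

38 rad/sec

Break frequencies occur at each pole and zero magnitude: 0.5 rad/sec, 38 rad/sec.
The highest is 38 rad/sec.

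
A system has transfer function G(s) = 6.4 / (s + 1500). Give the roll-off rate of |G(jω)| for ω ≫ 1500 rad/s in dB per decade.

-20 dB/decade

With 0 zeros and 1 pole, the high-frequency asymptotic slope is 20 × (0 − 1) = -20 dB/decade.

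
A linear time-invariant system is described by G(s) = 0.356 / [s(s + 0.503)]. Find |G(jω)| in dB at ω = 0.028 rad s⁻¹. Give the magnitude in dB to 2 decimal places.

28.04 dB

|j0.028 + 0.503| = √(0.028² + 0.503²) = 0.5038
|j0.028| = 0.028
|G(j0.028)| = 0.356 / (0.5038 × 0.028) = 25.238
20 log₁₀(25.238) = 28.041 dB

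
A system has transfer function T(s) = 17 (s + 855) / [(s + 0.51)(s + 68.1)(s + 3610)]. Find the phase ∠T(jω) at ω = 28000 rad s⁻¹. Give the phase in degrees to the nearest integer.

∠(j28000 + 855) = arctan(28000/855) = 88.25°
∠(j28000 + 0.51) = arctan(28000/0.51) = 90.00°
∠(j28000 + 68.1) = arctan(28000/68.1) = 89.86°
∠(j28000 + 3610) = arctan(28000/3610) = 82.65°
∠T(j28000) = 88.25° − (90.00° + 89.86° + 82.65°) = -174.26°

-174 deg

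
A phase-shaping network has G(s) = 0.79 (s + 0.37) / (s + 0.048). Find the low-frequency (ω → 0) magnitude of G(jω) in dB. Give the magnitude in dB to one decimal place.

15.7 dB

G(0) = 0.79 × 0.37 / 0.048 = 6.0896
20 log₁₀(6.0896) = 15.69 dB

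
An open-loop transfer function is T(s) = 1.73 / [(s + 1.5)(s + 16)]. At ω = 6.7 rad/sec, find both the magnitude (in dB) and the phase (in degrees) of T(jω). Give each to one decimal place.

|T| = -36.8 dB, ∠T = -100.1°

|j6.7 + 1.5| = √(6.7² + 1.5²) = 6.866
|j6.7 + 16| = √(6.7² + 16²) = 17.35
|T(j6.7)| = 1.73 / (6.866 × 17.35) = 0.014526
20 log₁₀(0.014526) = -36.76 dB
∠(j6.7 + 1.5) = arctan(6.7/1.5) = 77.38°
∠(j6.7 + 16) = arctan(6.7/16) = 22.72°
∠T(j6.7) = − (77.38° + 22.72°) = -100.10°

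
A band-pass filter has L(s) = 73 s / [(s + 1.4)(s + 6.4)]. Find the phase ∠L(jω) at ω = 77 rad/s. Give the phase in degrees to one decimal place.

-84.2°

∠(j77) = 90.00°
∠(j77 + 1.4) = arctan(77/1.4) = 88.96°
∠(j77 + 6.4) = arctan(77/6.4) = 85.25°
∠L(j77) = 90.00° − (88.96° + 85.25°) = -84.21°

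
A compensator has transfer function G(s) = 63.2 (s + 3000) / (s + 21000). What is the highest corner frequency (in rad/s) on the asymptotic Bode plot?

Break frequencies occur at each pole and zero magnitude: 3000 rad/s, 21000 rad/s.
The highest is 21000 rad/s.

21000 rad/s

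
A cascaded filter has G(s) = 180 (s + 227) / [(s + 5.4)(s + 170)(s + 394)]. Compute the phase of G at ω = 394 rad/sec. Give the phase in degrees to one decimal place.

∠(j394 + 227) = arctan(394/227) = 60.05°
∠(j394 + 5.4) = arctan(394/5.4) = 89.21°
∠(j394 + 170) = arctan(394/170) = 66.66°
∠(j394 + 394) = arctan(394/394) = 45.00°
∠G(j394) = 60.05° − (89.21° + 66.66° + 45.00°) = -140.82°

-140.8°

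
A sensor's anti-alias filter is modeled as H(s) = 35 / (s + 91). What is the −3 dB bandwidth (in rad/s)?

91 rad/s

For a single-pole low-pass, the −3 dB point is at the pole: ω = 91 rad/s.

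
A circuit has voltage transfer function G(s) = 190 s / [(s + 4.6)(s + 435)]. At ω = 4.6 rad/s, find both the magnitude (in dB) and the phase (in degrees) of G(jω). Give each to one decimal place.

|j4.6| = 4.6
|j4.6 + 4.6| = √(4.6² + 4.6²) = 6.505
|j4.6 + 435| = √(4.6² + 435²) = 435
|G(j4.6)| = 190 × 4.6 / (6.505 × 435) = 0.30883
20 log₁₀(0.30883) = -10.21 dB
∠(j4.6) = 90.00°
∠(j4.6 + 4.6) = arctan(4.6/4.6) = 45.00°
∠(j4.6 + 435) = arctan(4.6/435) = 0.61°
∠G(j4.6) = 90.00° − (45.00° + 0.61°) = 44.39°

|G| = -10.2 dB, ∠G = 44.4 deg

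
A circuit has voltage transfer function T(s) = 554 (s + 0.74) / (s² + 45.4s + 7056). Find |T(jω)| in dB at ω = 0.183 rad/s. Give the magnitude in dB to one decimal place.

-24.5 dB

|j0.183 + 0.74| = √(0.183² + 0.74²) = 0.7623
|(j0.183)² + 45.4(j0.183) + 7056| = |7056 + j8.3082| = 7056
|T(j0.183)| = 554 × 0.7623 / 7056 = 0.059851
20 log₁₀(0.059851) = -24.46 dB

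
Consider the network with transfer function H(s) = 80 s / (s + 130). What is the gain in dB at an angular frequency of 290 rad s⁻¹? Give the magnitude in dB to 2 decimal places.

37.27 dB

|j290| = 290
|j290 + 130| = √(290² + 130²) = 317.8
|H(j290)| = 80 × 290 / 317.8 = 73.001
20 log₁₀(73.001) = 37.267 dB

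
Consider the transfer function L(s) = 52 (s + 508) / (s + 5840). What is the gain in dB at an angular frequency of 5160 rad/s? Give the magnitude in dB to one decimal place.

30.8 dB

|j5160 + 508| = √(5160² + 508²) = 5185
|j5160 + 5840| = √(5160² + 5840²) = 7793
|L(j5160)| = 52 × 5185 / 7793 = 34.597
20 log₁₀(34.597) = 30.78 dB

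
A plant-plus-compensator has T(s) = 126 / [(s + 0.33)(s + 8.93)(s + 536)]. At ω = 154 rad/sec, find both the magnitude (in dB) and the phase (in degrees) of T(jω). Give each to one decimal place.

|T| = -100.4 dB, ∠T = -192.6°

|j154 + 0.33| = √(154² + 0.33²) = 154
|j154 + 8.93| = √(154² + 8.93²) = 154.3
|j154 + 536| = √(154² + 536²) = 557.7
|T(j154)| = 126 / (154 × 154.3 × 557.7) = 9.5107e-06
20 log₁₀(9.5107e-06) = -100.44 dB
∠(j154 + 0.33) = arctan(154/0.33) = 89.88°
∠(j154 + 8.93) = arctan(154/8.93) = 86.68°
∠(j154 + 536) = arctan(154/536) = 16.03°
∠T(j154) = − (89.88° + 86.68° + 16.03°) = -192.59°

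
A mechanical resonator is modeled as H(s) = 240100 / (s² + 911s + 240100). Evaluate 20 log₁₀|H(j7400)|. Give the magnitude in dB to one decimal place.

|(j7400)² + 911(j7400) + 240100| = |-5.452e+07 + j6.7414e+06| = 5.494e+07
|H(j7400)| = 240100 / 5.494e+07 = 0.0043706
20 log₁₀(0.0043706) = -47.19 dB

-47.2 dB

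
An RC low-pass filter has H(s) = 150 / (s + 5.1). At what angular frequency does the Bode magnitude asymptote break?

5.1 rad/s

The single real pole at s = −5.1 gives a corner at ω = 5.1 rad/s.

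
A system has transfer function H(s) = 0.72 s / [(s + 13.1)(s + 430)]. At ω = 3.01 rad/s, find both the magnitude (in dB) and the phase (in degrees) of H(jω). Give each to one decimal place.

|H| = -68.5 dB, ∠H = 76.7°

|j3.01| = 3.01
|j3.01 + 13.1| = √(3.01² + 13.1²) = 13.44
|j3.01 + 430| = √(3.01² + 430²) = 430
|H(j3.01)| = 0.72 × 3.01 / (13.44 × 430) = 0.00037495
20 log₁₀(0.00037495) = -68.52 dB
∠(j3.01) = 90.00°
∠(j3.01 + 13.1) = arctan(3.01/13.1) = 12.94°
∠(j3.01 + 430) = arctan(3.01/430) = 0.40°
∠H(j3.01) = 90.00° − (12.94° + 0.40°) = 76.66°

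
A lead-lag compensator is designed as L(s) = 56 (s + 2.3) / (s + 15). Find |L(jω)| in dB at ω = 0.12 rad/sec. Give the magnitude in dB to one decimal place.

18.7 dB

|j0.12 + 2.3| = √(0.12² + 2.3²) = 2.303
|j0.12 + 15| = √(0.12² + 15²) = 15
|L(j0.12)| = 56 × 2.303 / 15 = 8.5981
20 log₁₀(8.5981) = 18.69 dB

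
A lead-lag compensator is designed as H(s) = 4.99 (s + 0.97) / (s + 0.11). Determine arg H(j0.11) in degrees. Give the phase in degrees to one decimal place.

∠(j0.11 + 0.97) = arctan(0.11/0.97) = 6.47°
∠(j0.11 + 0.11) = arctan(0.11/0.11) = 45.00°
∠H(j0.11) = 6.47° − 45.00° = -38.53°

-38.5 deg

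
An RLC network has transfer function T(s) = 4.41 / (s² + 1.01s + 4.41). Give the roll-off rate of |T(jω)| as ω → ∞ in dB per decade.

With 0 zeros and 2 poles, the high-frequency asymptotic slope is 20 × (0 − 2) = -40 dB/decade.

-40 dB/decade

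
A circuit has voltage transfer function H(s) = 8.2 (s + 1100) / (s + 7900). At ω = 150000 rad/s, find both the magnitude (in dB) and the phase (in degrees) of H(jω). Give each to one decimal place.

|j150000 + 1100| = √(150000² + 1100²) = 1.5e+05
|j150000 + 7900| = √(150000² + 7900²) = 1.502e+05
|H(j150000)| = 8.2 × 1.5e+05 / 1.502e+05 = 8.1889
20 log₁₀(8.1889) = 18.26 dB
∠(j150000 + 1100) = arctan(150000/1100) = 89.58°
∠(j150000 + 7900) = arctan(150000/7900) = 86.99°
∠H(j150000) = 89.58° − 86.99° = 2.59°

|H| = 18.3 dB, ∠H = 2.6 deg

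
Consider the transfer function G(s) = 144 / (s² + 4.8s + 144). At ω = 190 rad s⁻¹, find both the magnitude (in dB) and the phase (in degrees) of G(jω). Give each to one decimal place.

|G| = -48.0 dB, ∠G = -178.5°

|(j190)² + 4.8(j190) + 144| = |-35956 + j912| = 3.597e+04
|G(j190)| = 144 / 3.597e+04 = 0.0040036
20 log₁₀(0.0040036) = -47.95 dB
∠[(j190)² + 4.8(j190) + 144] = ∠[-35956 + j912] = 178.55°
∠G(j190) = −178.55° = -178.55°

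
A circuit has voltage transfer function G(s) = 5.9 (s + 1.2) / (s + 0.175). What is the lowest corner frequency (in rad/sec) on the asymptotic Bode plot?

Break frequencies occur at each pole and zero magnitude: 0.175 rad/sec, 1.2 rad/sec.
The lowest is 0.175 rad/sec.

0.175 rad/sec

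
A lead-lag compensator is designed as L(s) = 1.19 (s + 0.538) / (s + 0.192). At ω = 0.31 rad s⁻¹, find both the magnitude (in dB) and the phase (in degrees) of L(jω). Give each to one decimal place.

|L| = 6.1 dB, ∠L = -28.3°

|j0.31 + 0.538| = √(0.31² + 0.538²) = 0.6209
|j0.31 + 0.192| = √(0.31² + 0.192²) = 0.3646
|L(j0.31)| = 1.19 × 0.6209 / 0.3646 = 2.0264
20 log₁₀(2.0264) = 6.13 dB
∠(j0.31 + 0.538) = arctan(0.31/0.538) = 29.95°
∠(j0.31 + 0.192) = arctan(0.31/0.192) = 58.23°
∠L(j0.31) = 29.95° − 58.23° = -28.28°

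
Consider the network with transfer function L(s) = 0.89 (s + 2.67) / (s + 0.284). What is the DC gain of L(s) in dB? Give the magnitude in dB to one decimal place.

L(0) = 0.89 × 2.67 / 0.284 = 8.3673
20 log₁₀(8.3673) = 18.45 dB

18.5 dB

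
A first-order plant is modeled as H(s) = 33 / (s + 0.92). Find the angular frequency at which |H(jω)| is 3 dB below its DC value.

0.92 rad s⁻¹

For a single-pole low-pass, the −3 dB point is at the pole: ω = 0.92 rad s⁻¹.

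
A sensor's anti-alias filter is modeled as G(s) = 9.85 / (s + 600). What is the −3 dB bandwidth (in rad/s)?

For a single-pole low-pass, the −3 dB point is at the pole: ω = 600 rad/s.

600 rad/s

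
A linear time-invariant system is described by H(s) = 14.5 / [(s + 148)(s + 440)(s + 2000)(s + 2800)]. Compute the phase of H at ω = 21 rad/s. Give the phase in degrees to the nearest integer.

∠(j21 + 148) = arctan(21/148) = 8.08°
∠(j21 + 440) = arctan(21/440) = 2.73°
∠(j21 + 2000) = arctan(21/2000) = 0.60°
∠(j21 + 2800) = arctan(21/2800) = 0.43°
∠H(j21) = − (8.08° + 2.73° + 0.60° + 0.43°) = -11.84°

-12 deg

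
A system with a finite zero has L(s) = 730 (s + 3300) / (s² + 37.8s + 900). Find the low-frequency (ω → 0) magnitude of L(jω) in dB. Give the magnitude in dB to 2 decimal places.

68.55 dB

L(0) = 730 × 3300 / 900 = 2676.7
20 log₁₀(2676.7) = 68.552 dB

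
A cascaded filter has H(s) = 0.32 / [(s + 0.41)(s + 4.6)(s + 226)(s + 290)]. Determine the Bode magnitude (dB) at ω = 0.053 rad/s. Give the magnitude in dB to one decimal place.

-111.8 dB

|j0.053 + 0.41| = √(0.053² + 0.41²) = 0.4134
|j0.053 + 4.6| = √(0.053² + 4.6²) = 4.6
|j0.053 + 226| = √(0.053² + 226²) = 226
|j0.053 + 290| = √(0.053² + 290²) = 290
|H(j0.053)| = 0.32 / (0.4134 × 4.6 × 226 × 290) = 2.5673e-06
20 log₁₀(2.5673e-06) = -111.81 dB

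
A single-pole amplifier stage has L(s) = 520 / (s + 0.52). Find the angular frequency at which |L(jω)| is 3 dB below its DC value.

0.52 rad/s

For a single-pole low-pass, the −3 dB point is at the pole: ω = 0.52 rad/s.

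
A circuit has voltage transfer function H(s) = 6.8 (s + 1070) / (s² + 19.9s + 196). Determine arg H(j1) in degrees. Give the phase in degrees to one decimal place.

-5.8°

∠(j1 + 1070) = arctan(1/1070) = 0.05°
∠[(j1)² + 19.9(j1) + 196] = ∠[195 + j19.9] = 5.83°
∠H(j1) = 0.05° − 5.83° = -5.77°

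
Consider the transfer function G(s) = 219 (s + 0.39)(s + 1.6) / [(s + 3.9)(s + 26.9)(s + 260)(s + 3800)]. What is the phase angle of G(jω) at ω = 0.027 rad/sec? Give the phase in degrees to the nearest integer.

4 deg

∠(j0.027 + 0.39) = arctan(0.027/0.39) = 3.96°
∠(j0.027 + 1.6) = arctan(0.027/1.6) = 0.97°
∠(j0.027 + 3.9) = arctan(0.027/3.9) = 0.40°
∠(j0.027 + 26.9) = arctan(0.027/26.9) = 0.06°
∠(j0.027 + 260) = arctan(0.027/260) = 0.01°
∠(j0.027 + 3800) = arctan(0.027/3800) = 0.00°
∠G(j0.027) = 3.96° + 0.97° − (0.40° + 0.06° + 0.01° + 0.00°) = 4.47°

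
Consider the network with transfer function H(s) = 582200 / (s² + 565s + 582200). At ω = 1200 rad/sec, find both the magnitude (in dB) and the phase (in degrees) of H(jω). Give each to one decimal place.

|H| = -5.5 dB, ∠H = -141.7°

|(j1200)² + 565(j1200) + 582200| = |-8.578e+05 + j6.78e+05| = 1.093e+06
|H(j1200)| = 582200 / 1.093e+06 = 0.53247
20 log₁₀(0.53247) = -5.47 dB
∠[(j1200)² + 565(j1200) + 582200] = ∠[-8.578e+05 + j6.78e+05] = 141.68°
∠H(j1200) = −141.68° = -141.68°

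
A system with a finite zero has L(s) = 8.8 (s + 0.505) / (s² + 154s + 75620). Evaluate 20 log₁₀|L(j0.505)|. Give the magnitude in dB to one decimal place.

-81.6 dB

|j0.505 + 0.505| = √(0.505² + 0.505²) = 0.7142
|(j0.505)² + 154(j0.505) + 75620| = |75620 + j77.77| = 7.562e+04
|L(j0.505)| = 8.8 × 0.7142 / 7.562e+04 = 8.311e-05
20 log₁₀(8.311e-05) = -81.61 dB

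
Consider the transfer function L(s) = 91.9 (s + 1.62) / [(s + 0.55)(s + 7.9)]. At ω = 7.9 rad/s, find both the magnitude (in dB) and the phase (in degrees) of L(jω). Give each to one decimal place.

|L| = 18.5 dB, ∠L = -52.6°

|j7.9 + 1.62| = √(7.9² + 1.62²) = 8.064
|j7.9 + 0.55| = √(7.9² + 0.55²) = 7.919
|j7.9 + 7.9| = √(7.9² + 7.9²) = 11.17
|L(j7.9)| = 91.9 × 8.064 / (7.919 × 11.17) = 8.3766
20 log₁₀(8.3766) = 18.46 dB
∠(j7.9 + 1.62) = arctan(7.9/1.62) = 78.41°
∠(j7.9 + 0.55) = arctan(7.9/0.55) = 86.02°
∠(j7.9 + 7.9) = arctan(7.9/7.9) = 45.00°
∠L(j7.9) = 78.41° − (86.02° + 45.00°) = -52.61°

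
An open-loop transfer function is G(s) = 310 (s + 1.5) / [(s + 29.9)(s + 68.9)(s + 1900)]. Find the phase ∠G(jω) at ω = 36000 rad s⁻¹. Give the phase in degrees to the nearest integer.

-177 deg

∠(j36000 + 1.5) = arctan(36000/1.5) = 90.00°
∠(j36000 + 29.9) = arctan(36000/29.9) = 89.95°
∠(j36000 + 68.9) = arctan(36000/68.9) = 89.89°
∠(j36000 + 1900) = arctan(36000/1900) = 86.98°
∠G(j36000) = 90.00° − (89.95° + 89.89° + 86.98°) = -176.82°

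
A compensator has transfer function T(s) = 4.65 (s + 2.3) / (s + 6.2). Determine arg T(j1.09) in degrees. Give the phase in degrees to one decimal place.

∠(j1.09 + 2.3) = arctan(1.09/2.3) = 25.36°
∠(j1.09 + 6.2) = arctan(1.09/6.2) = 9.97°
∠T(j1.09) = 25.36° − 9.97° = 15.39°

15.4°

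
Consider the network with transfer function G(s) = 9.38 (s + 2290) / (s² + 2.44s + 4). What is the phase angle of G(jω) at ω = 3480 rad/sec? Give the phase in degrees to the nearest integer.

∠(j3480 + 2290) = arctan(3480/2290) = 56.65°
∠[(j3480)² + 2.44(j3480) + 4] = ∠[-1.211e+07 + j8491.2] = 179.96°
∠G(j3480) = 56.65° − 179.96° = -123.31°

-123°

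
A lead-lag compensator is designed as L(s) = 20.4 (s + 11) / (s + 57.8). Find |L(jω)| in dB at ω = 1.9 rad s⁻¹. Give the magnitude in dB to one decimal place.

11.9 dB

|j1.9 + 11| = √(1.9² + 11²) = 11.16
|j1.9 + 57.8| = √(1.9² + 57.8²) = 57.83
|L(j1.9)| = 20.4 × 11.16 / 57.83 = 3.9377
20 log₁₀(3.9377) = 11.90 dB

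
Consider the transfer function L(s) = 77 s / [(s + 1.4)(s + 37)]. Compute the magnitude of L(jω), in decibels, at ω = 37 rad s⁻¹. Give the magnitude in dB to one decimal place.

|j37| = 37
|j37 + 1.4| = √(37² + 1.4²) = 37.03
|j37 + 37| = √(37² + 37²) = 52.33
|L(j37)| = 77 × 37 / (37.03 × 52.33) = 1.4705
20 log₁₀(1.4705) = 3.35 dB

3.3 dB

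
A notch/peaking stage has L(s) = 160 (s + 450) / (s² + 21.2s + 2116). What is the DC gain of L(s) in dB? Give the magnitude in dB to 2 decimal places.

30.64 dB

L(0) = 160 × 450 / 2116 = 34.026
20 log₁₀(34.026) = 30.636 dB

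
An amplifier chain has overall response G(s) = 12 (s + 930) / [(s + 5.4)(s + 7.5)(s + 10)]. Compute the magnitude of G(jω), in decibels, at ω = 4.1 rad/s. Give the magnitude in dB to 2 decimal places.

|j4.1 + 930| = √(4.1² + 930²) = 930
|j4.1 + 5.4| = √(4.1² + 5.4²) = 6.78
|j4.1 + 7.5| = √(4.1² + 7.5²) = 8.548
|j4.1 + 10| = √(4.1² + 10²) = 10.81
|G(j4.1)| = 12 × 930 / (6.78 × 8.548 × 10.81) = 17.818
20 log₁₀(17.818) = 25.017 dB

25.02 dB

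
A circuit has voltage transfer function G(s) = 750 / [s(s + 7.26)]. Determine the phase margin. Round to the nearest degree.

Gain crossover: |G(jω)| = 1 at ω ≈ 26.9 rad/s.
∠G(j26.9) = −90° − arctan(26.9/7.26) ≈ -164.90°
PM = 180° + (-164.90°) = 15.10°

15°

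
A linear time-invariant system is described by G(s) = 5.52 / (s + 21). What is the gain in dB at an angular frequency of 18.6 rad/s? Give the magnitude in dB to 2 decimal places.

-14.12 dB

|j18.6 + 21| = √(18.6² + 21²) = 28.05
|G(j18.6)| = 5.52 / 28.05 = 0.19677
20 log₁₀(0.19677) = -14.121 dB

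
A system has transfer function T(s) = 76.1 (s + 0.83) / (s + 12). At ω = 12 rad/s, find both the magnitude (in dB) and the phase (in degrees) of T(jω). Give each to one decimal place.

|j12 + 0.83| = √(12² + 0.83²) = 12.03
|j12 + 12| = √(12² + 12²) = 16.97
|T(j12)| = 76.1 × 12.03 / 16.97 = 53.939
20 log₁₀(53.939) = 34.64 dB
∠(j12 + 0.83) = arctan(12/0.83) = 86.04°
∠(j12 + 12) = arctan(12/12) = 45.00°
∠T(j12) = 86.04° − 45.00° = 41.04°

|T| = 34.6 dB, ∠T = 41.0°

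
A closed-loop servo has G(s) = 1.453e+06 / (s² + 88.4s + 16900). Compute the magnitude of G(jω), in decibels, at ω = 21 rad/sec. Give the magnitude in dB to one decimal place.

|(j21)² + 88.4(j21) + 16900| = |16459 + j1856.4| = 1.656e+04
|G(j21)| = 1.453e+06 / 1.656e+04 = 87.724
20 log₁₀(87.724) = 38.86 dB

38.9 dB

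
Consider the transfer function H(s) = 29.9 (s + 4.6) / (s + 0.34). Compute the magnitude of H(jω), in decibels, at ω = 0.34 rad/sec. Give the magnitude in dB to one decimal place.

|j0.34 + 4.6| = √(0.34² + 4.6²) = 4.613
|j0.34 + 0.34| = √(0.34² + 0.34²) = 0.4808
|H(j0.34)| = 29.9 × 4.613 / 0.4808 = 286.83
20 log₁₀(286.83) = 49.15 dB

49.2 dB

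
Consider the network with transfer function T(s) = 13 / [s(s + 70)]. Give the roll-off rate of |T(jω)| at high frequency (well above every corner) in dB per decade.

With 0 zeros and 2 poles, the high-frequency asymptotic slope is 20 × (0 − 2) = -40 dB/decade.

-40 dB/decade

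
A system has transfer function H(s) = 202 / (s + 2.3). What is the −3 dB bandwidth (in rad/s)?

For a single-pole low-pass, the −3 dB point is at the pole: ω = 2.3 rad/s.

2.3 rad/s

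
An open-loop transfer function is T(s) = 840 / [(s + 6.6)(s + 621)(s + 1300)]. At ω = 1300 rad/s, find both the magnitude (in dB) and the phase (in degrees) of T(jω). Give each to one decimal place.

|j1300 + 6.6| = √(1300² + 6.6²) = 1300
|j1300 + 621| = √(1300² + 621²) = 1441
|j1300 + 1300| = √(1300² + 1300²) = 1838
|T(j1300)| = 840 / (1300 × 1441 × 1838) = 2.4395e-07
20 log₁₀(2.4395e-07) = -132.25 dB
∠(j1300 + 6.6) = arctan(1300/6.6) = 89.71°
∠(j1300 + 621) = arctan(1300/621) = 64.47°
∠(j1300 + 1300) = arctan(1300/1300) = 45.00°
∠T(j1300) = − (89.71° + 64.47° + 45.00°) = -199.18°

|T| = -132.3 dB, ∠T = -199.2°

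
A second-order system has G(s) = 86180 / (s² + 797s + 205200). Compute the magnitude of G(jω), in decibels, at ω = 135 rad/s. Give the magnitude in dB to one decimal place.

-8.0 dB

|(j135)² + 797(j135) + 205200| = |1.8698e+05 + j1.076e+05| = 2.157e+05
|G(j135)| = 86180 / 2.157e+05 = 0.39949
20 log₁₀(0.39949) = -7.97 dB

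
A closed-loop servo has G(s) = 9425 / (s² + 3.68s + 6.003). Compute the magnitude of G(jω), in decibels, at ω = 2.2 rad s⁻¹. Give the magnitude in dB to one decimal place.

61.2 dB

|(j2.2)² + 3.68(j2.2) + 6.003| = |1.163 + j8.096| = 8.179
|G(j2.2)| = 9425 / 8.179 = 1152.3
20 log₁₀(1152.3) = 61.23 dB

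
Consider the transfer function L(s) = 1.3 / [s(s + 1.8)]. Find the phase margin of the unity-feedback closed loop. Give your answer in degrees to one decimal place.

Gain crossover: |L(jω)| = 1 at ω ≈ 0.676 rad/sec.
∠L(j0.676) = −90° − arctan(0.676/1.8) ≈ -110.59°
PM = 180° + (-110.59°) = 69.41°

69.4°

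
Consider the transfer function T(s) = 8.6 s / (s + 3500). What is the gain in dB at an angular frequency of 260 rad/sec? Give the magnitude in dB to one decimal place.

|j260| = 260
|j260 + 3500| = √(260² + 3500²) = 3510
|T(j260)| = 8.6 × 260 / 3510 = 0.6371
20 log₁₀(0.6371) = -3.92 dB

-3.9 dB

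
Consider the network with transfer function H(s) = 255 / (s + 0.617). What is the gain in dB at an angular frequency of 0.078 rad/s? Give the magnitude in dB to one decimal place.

|j0.078 + 0.617| = √(0.078² + 0.617²) = 0.6219
|H(j0.078)| = 255 / 0.6219 = 410.03
20 log₁₀(410.03) = 52.26 dB

52.3 dB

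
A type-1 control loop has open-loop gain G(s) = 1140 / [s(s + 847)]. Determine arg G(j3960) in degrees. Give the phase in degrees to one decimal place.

∠(j3960 + 847) = arctan(3960/847) = 77.93°
∠(j3960) = 90.00°
∠G(j3960) = − (77.93° + 90.00°) = -167.93°

-167.9°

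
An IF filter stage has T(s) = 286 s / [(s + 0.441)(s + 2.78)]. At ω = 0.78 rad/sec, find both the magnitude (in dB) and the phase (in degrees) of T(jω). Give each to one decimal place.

|T| = 38.7 dB, ∠T = 13.8°

|j0.78| = 0.78
|j0.78 + 0.441| = √(0.78² + 0.441²) = 0.896
|j0.78 + 2.78| = √(0.78² + 2.78²) = 2.887
|T(j0.78)| = 286 × 0.78 / (0.896 × 2.887) = 86.225
20 log₁₀(86.225) = 38.71 dB
∠(j0.78) = 90.00°
∠(j0.78 + 0.441) = arctan(0.78/0.441) = 60.52°
∠(j0.78 + 2.78) = arctan(0.78/2.78) = 15.67°
∠T(j0.78) = 90.00° − (60.52° + 15.67°) = 13.81°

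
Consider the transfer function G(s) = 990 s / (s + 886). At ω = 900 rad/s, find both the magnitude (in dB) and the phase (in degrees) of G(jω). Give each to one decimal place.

|j900| = 900
|j900 + 886| = √(900² + 886²) = 1263
|G(j900)| = 990 × 900 / 1263 = 705.5
20 log₁₀(705.5) = 56.97 dB
∠(j900) = 90.00°
∠(j900 + 886) = arctan(900/886) = 45.45°
∠G(j900) = 90.00° − 45.45° = 44.55°

|G| = 57.0 dB, ∠G = 44.6°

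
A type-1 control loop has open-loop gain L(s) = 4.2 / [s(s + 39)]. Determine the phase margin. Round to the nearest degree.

90 deg

Gain crossover: |L(jω)| = 1 at ω ≈ 0.108 rad/sec.
∠L(j0.108) = −90° − arctan(0.108/39) ≈ -90.16°
PM = 180° + (-90.16°) = 89.84°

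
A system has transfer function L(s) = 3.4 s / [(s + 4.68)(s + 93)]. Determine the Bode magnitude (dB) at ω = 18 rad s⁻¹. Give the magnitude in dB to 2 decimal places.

-29.18 dB

|j18| = 18
|j18 + 4.68| = √(18² + 4.68²) = 18.6
|j18 + 93| = √(18² + 93²) = 94.73
|L(j18)| = 3.4 × 18 / (18.6 × 94.73) = 0.034738
20 log₁₀(0.034738) = -29.184 dB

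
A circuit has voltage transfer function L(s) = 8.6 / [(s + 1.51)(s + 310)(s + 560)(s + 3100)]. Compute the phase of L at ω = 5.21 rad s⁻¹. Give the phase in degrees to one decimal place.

∠(j5.21 + 1.51) = arctan(5.21/1.51) = 73.84°
∠(j5.21 + 310) = arctan(5.21/310) = 0.96°
∠(j5.21 + 560) = arctan(5.21/560) = 0.53°
∠(j5.21 + 3100) = arctan(5.21/3100) = 0.10°
∠L(j5.21) = − (73.84° + 0.96° + 0.53° + 0.10°) = -75.43°

-75.4°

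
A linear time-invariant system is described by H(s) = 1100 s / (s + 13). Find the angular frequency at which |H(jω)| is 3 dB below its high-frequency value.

For a single-pole high-pass, the −3 dB point is at the pole: ω = 13 rad/s.

13 rad/s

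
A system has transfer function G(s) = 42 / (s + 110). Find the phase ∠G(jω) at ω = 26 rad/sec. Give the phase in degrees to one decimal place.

∠(j26 + 110) = arctan(26/110) = 13.30°
∠G(j26) = −13.30° = -13.30°

-13.3 deg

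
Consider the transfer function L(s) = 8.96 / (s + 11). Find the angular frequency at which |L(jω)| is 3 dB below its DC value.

11 rad/s

For a single-pole low-pass, the −3 dB point is at the pole: ω = 11 rad/s.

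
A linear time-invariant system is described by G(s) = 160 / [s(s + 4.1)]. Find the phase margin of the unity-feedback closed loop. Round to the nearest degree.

18°

Gain crossover: |G(jω)| = 1 at ω ≈ 12.3 rad/sec.
∠G(j12.3) = −90° − arctan(12.3/4.1) ≈ -161.59°
PM = 180° + (-161.59°) = 18.41°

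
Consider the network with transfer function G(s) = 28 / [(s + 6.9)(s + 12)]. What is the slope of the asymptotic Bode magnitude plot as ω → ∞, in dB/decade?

-40 dB/decade

With 0 zeros and 2 poles, the high-frequency asymptotic slope is 20 × (0 − 2) = -40 dB/decade.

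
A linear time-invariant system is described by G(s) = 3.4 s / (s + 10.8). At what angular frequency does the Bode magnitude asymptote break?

10.8 rad/s

The single real pole at s = −10.8 gives a corner at ω = 10.8 rad/s.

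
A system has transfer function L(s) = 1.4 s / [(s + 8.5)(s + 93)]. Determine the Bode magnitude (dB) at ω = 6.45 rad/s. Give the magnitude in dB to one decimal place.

|j6.45| = 6.45
|j6.45 + 8.5| = √(6.45² + 8.5²) = 10.67
|j6.45 + 93| = √(6.45² + 93²) = 93.22
|L(j6.45)| = 1.4 × 6.45 / (10.67 × 93.22) = 0.009078
20 log₁₀(0.009078) = -40.84 dB

-40.8 dB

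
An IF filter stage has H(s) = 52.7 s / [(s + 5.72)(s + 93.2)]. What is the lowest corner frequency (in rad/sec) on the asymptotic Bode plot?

5.72 rad/sec

Break frequencies occur at each pole and zero magnitude: 5.72 rad/sec, 93.2 rad/sec.
The lowest is 5.72 rad/sec.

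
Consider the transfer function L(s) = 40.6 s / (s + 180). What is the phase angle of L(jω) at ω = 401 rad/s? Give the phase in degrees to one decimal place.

∠(j401) = 90.00°
∠(j401 + 180) = arctan(401/180) = 65.83°
∠L(j401) = 90.00° − 65.83° = 24.17°

24.2°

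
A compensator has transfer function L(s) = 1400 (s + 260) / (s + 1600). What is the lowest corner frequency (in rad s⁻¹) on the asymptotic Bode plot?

Break frequencies occur at each pole and zero magnitude: 260 rad s⁻¹, 1600 rad s⁻¹.
The lowest is 260 rad s⁻¹.

260 rad s⁻¹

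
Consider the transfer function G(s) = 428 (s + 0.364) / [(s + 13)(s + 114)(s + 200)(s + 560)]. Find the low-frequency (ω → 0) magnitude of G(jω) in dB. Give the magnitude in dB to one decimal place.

G(0) = 428 × 0.364 / (13 × 114 × 200 × 560) = 9.386e-07
20 log₁₀(9.386e-07) = -120.55 dB

-120.6 dB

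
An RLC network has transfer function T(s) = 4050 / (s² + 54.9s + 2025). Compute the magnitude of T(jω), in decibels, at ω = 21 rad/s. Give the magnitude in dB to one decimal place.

6.3 dB

|(j21)² + 54.9(j21) + 2025| = |1584 + j1152.9| = 1959
|T(j21)| = 4050 / 1959 = 2.0672
20 log₁₀(2.0672) = 6.31 dB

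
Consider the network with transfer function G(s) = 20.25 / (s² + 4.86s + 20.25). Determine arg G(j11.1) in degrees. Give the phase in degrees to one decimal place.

-152.3°

∠[(j11.1)² + 4.86(j11.1) + 20.25] = ∠[-102.96 + j53.946] = 152.35°
∠G(j11.1) = −152.35° = -152.35°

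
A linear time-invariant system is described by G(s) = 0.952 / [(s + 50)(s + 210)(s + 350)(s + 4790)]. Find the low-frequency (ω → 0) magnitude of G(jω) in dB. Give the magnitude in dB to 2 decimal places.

-205.34 dB

G(0) = 0.952 / (50 × 210 × 350 × 4790) = 5.4081e-11
20 log₁₀(5.4081e-11) = -205.339 dB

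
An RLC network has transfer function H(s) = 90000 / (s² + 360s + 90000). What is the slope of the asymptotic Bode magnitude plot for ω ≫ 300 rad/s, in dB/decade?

-40 dB/decade

With 0 zeros and 2 poles, the high-frequency asymptotic slope is 20 × (0 − 2) = -40 dB/decade.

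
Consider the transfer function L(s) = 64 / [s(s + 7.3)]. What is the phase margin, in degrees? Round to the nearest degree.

48°

Gain crossover: |L(jω)| = 1 at ω ≈ 6.53 rad/s.
∠L(j6.53) = −90° − arctan(6.53/7.3) ≈ -131.83°
PM = 180° + (-131.83°) = 48.17°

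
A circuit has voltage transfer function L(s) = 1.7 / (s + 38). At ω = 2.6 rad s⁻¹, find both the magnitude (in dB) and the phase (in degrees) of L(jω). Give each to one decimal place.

|j2.6 + 38| = √(2.6² + 38²) = 38.09
|L(j2.6)| = 1.7 / 38.09 = 0.044632
20 log₁₀(0.044632) = -27.01 dB
∠(j2.6 + 38) = arctan(2.6/38) = 3.91°
∠L(j2.6) = −3.91° = -3.91°

|L| = -27.0 dB, ∠L = -3.9°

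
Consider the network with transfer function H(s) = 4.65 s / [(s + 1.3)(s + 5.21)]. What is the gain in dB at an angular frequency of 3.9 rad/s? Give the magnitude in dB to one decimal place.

|j3.9| = 3.9
|j3.9 + 1.3| = √(3.9² + 1.3²) = 4.111
|j3.9 + 5.21| = √(3.9² + 5.21²) = 6.508
|H(j3.9)| = 4.65 × 3.9 / (4.111 × 6.508) = 0.67784
20 log₁₀(0.67784) = -3.38 dB

-3.4 dB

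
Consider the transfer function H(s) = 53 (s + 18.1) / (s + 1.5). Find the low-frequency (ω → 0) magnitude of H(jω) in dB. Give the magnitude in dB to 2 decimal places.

56.12 dB

H(0) = 53 × 18.1 / 1.5 = 639.53
20 log₁₀(639.53) = 56.117 dB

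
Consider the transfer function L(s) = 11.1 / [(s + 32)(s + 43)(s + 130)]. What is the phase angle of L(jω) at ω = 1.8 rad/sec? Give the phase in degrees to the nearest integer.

∠(j1.8 + 32) = arctan(1.8/32) = 3.22°
∠(j1.8 + 43) = arctan(1.8/43) = 2.40°
∠(j1.8 + 130) = arctan(1.8/130) = 0.79°
∠L(j1.8) = − (3.22° + 2.40° + 0.79°) = -6.41°

-6°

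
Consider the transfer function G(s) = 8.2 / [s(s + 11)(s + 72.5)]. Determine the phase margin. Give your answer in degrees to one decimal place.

Gain crossover: |G(jω)| = 1 at ω ≈ 0.0103 rad/s.
∠G(j0.0103) = −90° − arctan(0.0103/11) − arctan(0.0103/72.5) ≈ -90.06°
PM = 180° + (-90.06°) = 89.94°

89.9°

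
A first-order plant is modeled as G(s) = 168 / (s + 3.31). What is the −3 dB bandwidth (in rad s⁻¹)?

3.31 rad s⁻¹

For a single-pole low-pass, the −3 dB point is at the pole: ω = 3.31 rad s⁻¹.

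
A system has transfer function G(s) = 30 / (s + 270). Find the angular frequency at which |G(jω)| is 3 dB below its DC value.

For a single-pole low-pass, the −3 dB point is at the pole: ω = 270 rad/s.

270 rad/s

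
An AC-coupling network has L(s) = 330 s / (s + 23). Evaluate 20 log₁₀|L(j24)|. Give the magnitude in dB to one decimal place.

47.5 dB

|j24| = 24
|j24 + 23| = √(24² + 23²) = 33.24
|L(j24)| = 330 × 24 / 33.24 = 238.26
20 log₁₀(238.26) = 47.54 dB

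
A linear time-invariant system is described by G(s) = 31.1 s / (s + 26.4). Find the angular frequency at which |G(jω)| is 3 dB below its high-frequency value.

For a single-pole high-pass, the −3 dB point is at the pole: ω = 26.4 rad/sec.

26.4 rad/sec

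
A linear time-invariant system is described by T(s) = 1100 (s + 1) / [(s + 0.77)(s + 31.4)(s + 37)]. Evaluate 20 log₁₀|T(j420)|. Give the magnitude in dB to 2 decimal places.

-44.16 dB

|j420 + 1| = √(420² + 1²) = 420
|j420 + 0.77| = √(420² + 0.77²) = 420
|j420 + 31.4| = √(420² + 31.4²) = 421.2
|j420 + 37| = √(420² + 37²) = 421.6
|T(j420)| = 1100 × 420 / (420 × 421.2 × 421.6) = 0.0061945
20 log₁₀(0.0061945) = -44.160 dB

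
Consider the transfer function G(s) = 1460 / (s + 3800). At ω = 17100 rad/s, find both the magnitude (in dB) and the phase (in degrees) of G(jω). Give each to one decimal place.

|j17100 + 3800| = √(17100² + 3800²) = 1.752e+04
|G(j17100)| = 1460 / 1.752e+04 = 0.083347
20 log₁₀(0.083347) = -21.58 dB
∠(j17100 + 3800) = arctan(17100/3800) = 77.47°
∠G(j17100) = −77.47° = -77.47°

|G| = -21.6 dB, ∠G = -77.5°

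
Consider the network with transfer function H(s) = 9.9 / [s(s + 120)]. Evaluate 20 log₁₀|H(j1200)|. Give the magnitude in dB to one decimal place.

|j1200 + 120| = √(1200² + 120²) = 1206
|j1200| = 1200
|H(j1200)| = 9.9 / (1206 × 1200) = 6.8409e-06
20 log₁₀(6.8409e-06) = -103.30 dB

-103.3 dB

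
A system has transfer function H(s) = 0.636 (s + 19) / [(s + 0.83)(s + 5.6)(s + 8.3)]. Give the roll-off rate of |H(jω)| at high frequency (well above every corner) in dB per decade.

With 1 zero and 3 poles, the high-frequency asymptotic slope is 20 × (1 − 3) = -40 dB/decade.

-40 dB/decade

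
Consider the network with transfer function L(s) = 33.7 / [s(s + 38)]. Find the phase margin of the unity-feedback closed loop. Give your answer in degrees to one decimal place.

88.7°

Gain crossover: |L(jω)| = 1 at ω ≈ 0.887 rad/s.
∠L(j0.887) = −90° − arctan(0.887/38) ≈ -91.34°
PM = 180° + (-91.34°) = 88.66°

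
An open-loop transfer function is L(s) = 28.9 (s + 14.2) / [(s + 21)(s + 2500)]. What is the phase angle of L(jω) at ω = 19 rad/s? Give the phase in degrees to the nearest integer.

11°

∠(j19 + 14.2) = arctan(19/14.2) = 53.23°
∠(j19 + 21) = arctan(19/21) = 42.14°
∠(j19 + 2500) = arctan(19/2500) = 0.44°
∠L(j19) = 53.23° − (42.14° + 0.44°) = 10.65°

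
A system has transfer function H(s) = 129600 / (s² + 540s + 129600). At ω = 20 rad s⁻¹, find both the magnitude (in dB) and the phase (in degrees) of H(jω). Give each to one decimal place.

|(j20)² + 540(j20) + 129600| = |1.292e+05 + j10800| = 1.297e+05
|H(j20)| = 129600 / 1.297e+05 = 0.99961
20 log₁₀(0.99961) = -0.00 dB
∠[(j20)² + 540(j20) + 129600] = ∠[1.292e+05 + j10800] = 4.78°
∠H(j20) = −4.78° = -4.78°

|H| = -0.0 dB, ∠H = -4.8°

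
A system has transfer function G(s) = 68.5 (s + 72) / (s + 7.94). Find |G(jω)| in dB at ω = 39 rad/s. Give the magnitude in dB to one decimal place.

43.0 dB

|j39 + 72| = √(39² + 72²) = 81.88
|j39 + 7.94| = √(39² + 7.94²) = 39.8
|G(j39)| = 68.5 × 81.88 / 39.8 = 140.93
20 log₁₀(140.93) = 42.98 dB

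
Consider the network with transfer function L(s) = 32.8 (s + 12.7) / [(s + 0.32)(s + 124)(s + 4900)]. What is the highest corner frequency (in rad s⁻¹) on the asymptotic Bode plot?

Break frequencies occur at each pole and zero magnitude: 0.32 rad s⁻¹, 12.7 rad s⁻¹, 124 rad s⁻¹, 4900 rad s⁻¹.
The highest is 4900 rad s⁻¹.

4900 rad s⁻¹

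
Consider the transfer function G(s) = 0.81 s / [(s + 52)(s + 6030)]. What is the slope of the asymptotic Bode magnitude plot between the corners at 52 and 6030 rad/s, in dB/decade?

In this band the factors already past their corner are: 1 differentiator zero, pole at 52; net slope = 0 dB/decade.

0 dB/decade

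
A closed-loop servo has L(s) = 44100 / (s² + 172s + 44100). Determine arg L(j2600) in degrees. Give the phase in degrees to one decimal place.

-176.2 deg

∠[(j2600)² + 172(j2600) + 44100] = ∠[-6.7159e+06 + j4.472e+05] = 176.19°
∠L(j2600) = −176.19° = -176.19°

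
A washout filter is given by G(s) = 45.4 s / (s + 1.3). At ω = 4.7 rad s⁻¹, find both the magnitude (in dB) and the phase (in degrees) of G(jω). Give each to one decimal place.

|G| = 32.8 dB, ∠G = 15.5°

|j4.7| = 4.7
|j4.7 + 1.3| = √(4.7² + 1.3²) = 4.876
|G(j4.7)| = 45.4 × 4.7 / 4.876 = 43.757
20 log₁₀(43.757) = 32.82 dB
∠(j4.7) = 90.00°
∠(j4.7 + 1.3) = arctan(4.7/1.3) = 74.54°
∠G(j4.7) = 90.00° − 74.54° = 15.46°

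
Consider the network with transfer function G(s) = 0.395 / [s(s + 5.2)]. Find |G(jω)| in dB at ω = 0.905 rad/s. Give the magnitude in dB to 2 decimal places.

-21.65 dB

|j0.905 + 5.2| = √(0.905² + 5.2²) = 5.278
|j0.905| = 0.905
|G(j0.905)| = 0.395 / (5.278 × 0.905) = 0.082692
20 log₁₀(0.082692) = -21.651 dB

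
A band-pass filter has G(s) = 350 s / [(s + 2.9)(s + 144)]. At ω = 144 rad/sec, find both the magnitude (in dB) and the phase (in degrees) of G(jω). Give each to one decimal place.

|j144| = 144
|j144 + 2.9| = √(144² + 2.9²) = 144
|j144 + 144| = √(144² + 144²) = 203.6
|G(j144)| = 350 × 144 / (144 × 203.6) = 1.7183
20 log₁₀(1.7183) = 4.70 dB
∠(j144) = 90.00°
∠(j144 + 2.9) = arctan(144/2.9) = 88.85°
∠(j144 + 144) = arctan(144/144) = 45.00°
∠G(j144) = 90.00° − (88.85° + 45.00°) = -43.85°

|G| = 4.7 dB, ∠G = -43.8 deg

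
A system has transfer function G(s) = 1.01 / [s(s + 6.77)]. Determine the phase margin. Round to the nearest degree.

89 deg

Gain crossover: |G(jω)| = 1 at ω ≈ 0.149 rad/s.
∠G(j0.149) = −90° − arctan(0.149/6.77) ≈ -91.26°
PM = 180° + (-91.26°) = 88.74°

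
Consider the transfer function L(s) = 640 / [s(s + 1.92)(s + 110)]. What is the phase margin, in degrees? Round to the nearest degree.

Gain crossover: |L(jω)| = 1 at ω ≈ 2.06 rad/s.
∠L(j2.06) = −90° − arctan(2.06/1.92) − arctan(2.06/110) ≈ -138.14°
PM = 180° + (-138.14°) = 41.86°

42°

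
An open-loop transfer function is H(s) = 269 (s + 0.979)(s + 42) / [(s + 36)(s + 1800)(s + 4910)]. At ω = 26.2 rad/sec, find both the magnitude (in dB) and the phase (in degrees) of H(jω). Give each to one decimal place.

|j26.2 + 0.979| = √(26.2² + 0.979²) = 26.22
|j26.2 + 42| = √(26.2² + 42²) = 49.5
|j26.2 + 36| = √(26.2² + 36²) = 44.52
|j26.2 + 1800| = √(26.2² + 1800²) = 1800
|j26.2 + 4910| = √(26.2² + 4910²) = 4910
|H(j26.2)| = 269 × 26.22 × 49.5 / (44.52 × 1800 × 4910) = 0.0008871
20 log₁₀(0.0008871) = -61.04 dB
∠(j26.2 + 0.979) = arctan(26.2/0.979) = 87.86°
∠(j26.2 + 42) = arctan(26.2/42) = 31.96°
∠(j26.2 + 36) = arctan(26.2/36) = 36.05°
∠(j26.2 + 1800) = arctan(26.2/1800) = 0.83°
∠(j26.2 + 4910) = arctan(26.2/4910) = 0.31°
∠H(j26.2) = 87.86° + 31.96° − (36.05° + 0.83° + 0.31°) = 82.63°

|H| = -61.0 dB, ∠H = 82.6°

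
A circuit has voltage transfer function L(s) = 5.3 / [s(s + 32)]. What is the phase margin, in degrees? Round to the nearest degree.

90 deg

Gain crossover: |L(jω)| = 1 at ω ≈ 0.166 rad s⁻¹.
∠L(j0.166) = −90° − arctan(0.166/32) ≈ -90.30°
PM = 180° + (-90.30°) = 89.70°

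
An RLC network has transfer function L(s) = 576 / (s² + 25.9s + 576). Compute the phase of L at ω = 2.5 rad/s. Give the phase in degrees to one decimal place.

∠[(j2.5)² + 25.9(j2.5) + 576] = ∠[569.75 + j64.75] = 6.48°
∠L(j2.5) = −6.48° = -6.48°

-6.5 deg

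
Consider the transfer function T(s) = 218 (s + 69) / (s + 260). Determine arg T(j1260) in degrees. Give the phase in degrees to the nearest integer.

9°

∠(j1260 + 69) = arctan(1260/69) = 86.87°
∠(j1260 + 260) = arctan(1260/260) = 78.34°
∠T(j1260) = 86.87° − 78.34° = 8.52°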